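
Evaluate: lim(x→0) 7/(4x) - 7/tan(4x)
This is an ∞-∞ indeterminate form.

Combine fractions or rationalize to convert ∞-∞ to 0/0 form:
  lim(x→0) 7/(4x) - 7/tan(4x) = 0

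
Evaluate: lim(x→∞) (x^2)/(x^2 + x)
This is an ∞/∞ indeterminate form.

Apply L'Hôpital's rule: differentiate numerator and denominator separately.
  f(x) = x^2   ⇒   f'(x) = 2·x
  g(x) = x^2 + x   ⇒   g'(x) = 2·x + 1
  lim(x→∞) f'(x)/g'(x) = lim(x→∞) (2·x)/(2·x + 1)
  = 1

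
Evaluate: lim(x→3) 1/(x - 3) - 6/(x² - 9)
This is an ∞-∞ indeterminate form.

Combine fractions or rationalize to convert ∞-∞ to 0/0 form:
  lim(x→3) 1/(x - 3) - 6/(x² - 9) = 1/6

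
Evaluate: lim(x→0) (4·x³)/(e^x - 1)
This is a 0/0 indeterminate form.

Apply L'Hôpital's rule: differentiate numerator and denominator separately.
  f(x) = 4·x^3   ⇒   f'(x) = 12·x^2
  g(x) = e^(x) - 1   ⇒   g'(x) = e^(x)
  lim(x→0) f'(x)/g'(x) = lim(x→0) (12·x^2)/(e^(x))
  = 0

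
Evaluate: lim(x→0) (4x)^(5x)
This is an exponential indeterminate form.

For exponential indeterminate forms, take the natural log:
  Let L = lim(x→0) (4x)^(5x)
  Then ln(L) = lim(x→0) [exponent × ln(base)]
  Evaluate using L'Hôpital or standard limits, then exponentiate.
  L = 1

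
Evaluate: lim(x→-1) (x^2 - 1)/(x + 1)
This is a standard limit.

Factor or rationalize the expression:
  lim(x→-1) (x^2 - 1)/(x + 1) = -2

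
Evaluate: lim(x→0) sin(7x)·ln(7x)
This is a 0·∞ indeterminate form.

Rewrite 0·∞ as a quotient (0/0 or ∞/∞ form), then apply L'Hôpital's rule:
  lim(x→0) sin(7x)·ln(7x) = 0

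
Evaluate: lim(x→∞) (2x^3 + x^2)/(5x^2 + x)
This is an ∞/∞ indeterminate form.

Apply L'Hôpital's rule: differentiate numerator and denominator separately.
  f(x) = 2·x^3 + x^2   ⇒   f'(x) = 6·x^2 + 2·x
  g(x) = 5·x^2 + x   ⇒   g'(x) = 10·x + 1
  lim(x→∞) f'(x)/g'(x) = lim(x→∞) (6·x^2 + 2·x)/(10·x + 1)
  = ∞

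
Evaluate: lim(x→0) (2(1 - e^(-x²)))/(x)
This is a 0/0 indeterminate form.

Apply L'Hôpital's rule: differentiate numerator and denominator separately.
  f(x) = 2 - 2·e^(-x^2)   ⇒   f'(x) = 4·x·e^(-x^2)
  g(x) = x   ⇒   g'(x) = 1
  lim(x→0) f'(x)/g'(x) = lim(x→0) (4·x·e^(-x^2))/(1)
  = 0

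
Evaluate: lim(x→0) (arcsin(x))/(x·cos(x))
This is a 0/0 indeterminate form.

Apply L'Hôpital's rule: differentiate numerator and denominator separately.
  f(x) = asin(x)   ⇒   f'(x) = 1/sqrt(1 - x^2)
  g(x) = x·cos(x)   ⇒   g'(x) = -x·sin(x) + cos(x)
  lim(x→0) f'(x)/g'(x) = lim(x→0) (1/sqrt(1 - x^2))/(-x·sin(x) + cos(x))
  = 1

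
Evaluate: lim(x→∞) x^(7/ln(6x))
This is an exponential indeterminate form.

For exponential indeterminate forms, take the natural log:
  Let L = lim(x→∞) x^(7/ln(6x))
  Then ln(L) = lim(x→∞) [exponent × ln(base)]
  Evaluate using L'Hôpital or standard limits, then exponentiate.
  L = e^(7)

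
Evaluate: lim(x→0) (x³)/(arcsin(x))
This is a 0/0 indeterminate form.

Apply L'Hôpital's rule: differentiate numerator and denominator separately.
  f(x) = x^3   ⇒   f'(x) = 3·x^2
  g(x) = asin(x)   ⇒   g'(x) = 1/sqrt(1 - x^2)
  lim(x→0) f'(x)/g'(x) = lim(x→0) (3·x^2)/(1/sqrt(1 - x^2))
  = 0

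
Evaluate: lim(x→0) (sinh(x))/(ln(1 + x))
This is a 0/0 indeterminate form.

Apply L'Hôpital's rule: differentiate numerator and denominator separately.
  f(x) = sinh(x)   ⇒   f'(x) = cosh(x)
  g(x) = ln(x + 1)   ⇒   g'(x) = 1/(x + 1)
  lim(x→0) f'(x)/g'(x) = lim(x→0) (cosh(x))/(1/(x + 1))
  = 1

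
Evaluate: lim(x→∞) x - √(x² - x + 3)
This is an ∞-∞ indeterminate form.

Combine fractions or rationalize to convert ∞-∞ to 0/0 form:
  lim(x→∞) x - √(x² - x + 3) = 1/2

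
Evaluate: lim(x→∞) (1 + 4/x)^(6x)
This is an exponential indeterminate form.

For exponential indeterminate forms, take the natural log:
  Let L = lim(x→∞) (1 + 4/x)^(6x)
  Then ln(L) = lim(x→∞) [exponent × ln(base)]
  Evaluate using L'Hôpital or standard limits, then exponentiate.
  L = e^(24)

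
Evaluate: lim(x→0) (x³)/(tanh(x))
This is a 0/0 indeterminate form.

Apply L'Hôpital's rule: differentiate numerator and denominator separately.
  f(x) = x^3   ⇒   f'(x) = 3·x^2
  g(x) = tanh(x)   ⇒   g'(x) = 1 - tanh(x)^2
  lim(x→0) f'(x)/g'(x) = lim(x→0) (3·x^2)/(1 - tanh(x)^2)
  = 0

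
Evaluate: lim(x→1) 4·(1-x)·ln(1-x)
This is a 0·∞ indeterminate form.

Rewrite 0·∞ as a quotient (0/0 or ∞/∞ form), then apply L'Hôpital's rule:
  lim(x→1) 4·(1-x)·ln(1-x) = 0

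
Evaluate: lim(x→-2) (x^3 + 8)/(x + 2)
This is a standard limit.

Factor or rationalize the expression:
  lim(x→-2) (x^3 + 8)/(x + 2) = 12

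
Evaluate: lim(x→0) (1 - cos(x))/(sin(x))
This is a 0/0 indeterminate form.

Apply L'Hôpital's rule: differentiate numerator and denominator separately.
  f(x) = 1 - cos(x)   ⇒   f'(x) = sin(x)
  g(x) = sin(x)   ⇒   g'(x) = cos(x)
  lim(x→0) f'(x)/g'(x) = lim(x→0) (sin(x))/(cos(x))
  = 0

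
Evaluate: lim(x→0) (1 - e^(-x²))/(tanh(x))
This is a 0/0 indeterminate form.

Apply L'Hôpital's rule: differentiate numerator and denominator separately.
  f(x) = 1 - e^(-x^2)   ⇒   f'(x) = 2·x·e^(-x^2)
  g(x) = tanh(x)   ⇒   g'(x) = 1 - tanh(x)^2
  lim(x→0) f'(x)/g'(x) = lim(x→0) (2·x·e^(-x^2))/(1 - tanh(x)^2)
  = 0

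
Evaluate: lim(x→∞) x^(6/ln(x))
This is an exponential indeterminate form.

For exponential indeterminate forms, take the natural log:
  Let L = lim(x→∞) x^(6/ln(x))
  Then ln(L) = lim(x→∞) [exponent × ln(base)]
  Evaluate using L'Hôpital or standard limits, then exponentiate.
  L = e^(6)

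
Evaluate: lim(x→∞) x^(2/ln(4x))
This is an exponential indeterminate form.

For exponential indeterminate forms, take the natural log:
  Let L = lim(x→∞) x^(2/ln(4x))
  Then ln(L) = lim(x→∞) [exponent × ln(base)]
  Evaluate using L'Hôpital or standard limits, then exponentiate.
  L = e²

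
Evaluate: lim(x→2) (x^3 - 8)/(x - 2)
This is a standard limit.

Factor or rationalize the expression:
  lim(x→2) (x^3 - 8)/(x - 2) = 12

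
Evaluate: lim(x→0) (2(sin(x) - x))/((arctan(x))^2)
This is a 0/0 indeterminate form.

Apply L'Hôpital's rule: differentiate numerator and denominator separately.
  f(x) = -2·x + 2·sin(x)   ⇒   f'(x) = 2·cos(x) - 2
  g(x) = atan(x)^2   ⇒   g'(x) = 2·atan(x)/(x^2 + 1)
  lim(x→0) f'(x)/g'(x) = lim(x→0) (2·cos(x) - 2)/(2·atan(x)/(x^2 + 1))
  = 0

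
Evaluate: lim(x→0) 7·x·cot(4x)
This is a 0·∞ indeterminate form.

Rewrite 0·∞ as a quotient (0/0 or ∞/∞ form), then apply L'Hôpital's rule:
  lim(x→0) 7·x·cot(4x) = 7/4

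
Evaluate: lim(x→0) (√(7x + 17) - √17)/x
This is a standard limit.

Factor or rationalize the expression:
  lim(x→0) (√(7x + 17) - √17)/x = 7·sqrt(17)/34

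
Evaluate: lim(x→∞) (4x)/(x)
This is an ∞/∞ indeterminate form.

Apply L'Hôpital's rule: differentiate numerator and denominator separately.
  f(x) = 4·x   ⇒   f'(x) = 4
  g(x) = x   ⇒   g'(x) = 1
  lim(x→∞) f'(x)/g'(x) = lim(x→∞) (4)/(1)
  = 4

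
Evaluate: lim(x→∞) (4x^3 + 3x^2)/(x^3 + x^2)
This is an ∞/∞ indeterminate form.

Apply L'Hôpital's rule: differentiate numerator and denominator separately.
  f(x) = 4·x^3 + 3·x^2   ⇒   f'(x) = 12·x^2 + 6·x
  g(x) = x^3 + x^2   ⇒   g'(x) = 3·x^2 + 2·x
  lim(x→∞) f'(x)/g'(x) = lim(x→∞) (12·x^2 + 6·x)/(3·x^2 + 2·x)
  = 4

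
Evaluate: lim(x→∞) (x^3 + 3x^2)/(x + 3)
This is an ∞/∞ indeterminate form.

Apply L'Hôpital's rule: differentiate numerator and denominator separately.
  f(x) = x^3 + 3·x^2   ⇒   f'(x) = 3·x^2 + 6·x
  g(x) = x + 3   ⇒   g'(x) = 1
  lim(x→∞) f'(x)/g'(x) = lim(x→∞) (3·x^2 + 6·x)/(1)
  = ∞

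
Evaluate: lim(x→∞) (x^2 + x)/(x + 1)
This is an ∞/∞ indeterminate form.

Apply L'Hôpital's rule: differentiate numerator and denominator separately.
  f(x) = x^2 + x   ⇒   f'(x) = 2·x + 1
  g(x) = x + 1   ⇒   g'(x) = 1
  lim(x→∞) f'(x)/g'(x) = lim(x→∞) (2·x + 1)/(1)
  = ∞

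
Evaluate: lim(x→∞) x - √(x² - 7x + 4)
This is an ∞-∞ indeterminate form.

Combine fractions or rationalize to convert ∞-∞ to 0/0 form:
  lim(x→∞) x - √(x² - 7x + 4) = 7/2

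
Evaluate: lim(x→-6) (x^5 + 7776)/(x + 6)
This is a standard limit.

Factor or rationalize the expression:
  lim(x→-6) (x^5 + 7776)/(x + 6) = 6480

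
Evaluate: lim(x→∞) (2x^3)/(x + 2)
This is an ∞/∞ indeterminate form.

Apply L'Hôpital's rule: differentiate numerator and denominator separately.
  f(x) = 2·x^3   ⇒   f'(x) = 6·x^2
  g(x) = x + 2   ⇒   g'(x) = 1
  lim(x→∞) f'(x)/g'(x) = lim(x→∞) (6·x^2)/(1)
  = ∞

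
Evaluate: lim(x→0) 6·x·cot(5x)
This is a 0·∞ indeterminate form.

Rewrite 0·∞ as a quotient (0/0 or ∞/∞ form), then apply L'Hôpital's rule:
  lim(x→0) 6·x·cot(5x) = 6/5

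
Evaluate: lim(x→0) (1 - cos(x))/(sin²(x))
This is a 0/0 indeterminate form.

Apply L'Hôpital's rule: differentiate numerator and denominator separately.
  f(x) = 1 - cos(x)   ⇒   f'(x) = sin(x)
  g(x) = sin(x)^2   ⇒   g'(x) = 2·sin(x)·cos(x)
  lim(x→0) f'(x)/g'(x) = lim(x→0) (sin(x))/(2·sin(x)·cos(x))
  = 1/2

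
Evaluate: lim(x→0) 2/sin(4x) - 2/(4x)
This is an ∞-∞ indeterminate form.

Combine fractions or rationalize to convert ∞-∞ to 0/0 form:
  lim(x→0) 2/sin(4x) - 2/(4x) = 0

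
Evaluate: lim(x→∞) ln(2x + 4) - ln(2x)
This is an ∞-∞ indeterminate form.

Combine fractions or rationalize to convert ∞-∞ to 0/0 form:
  lim(x→∞) ln(2x + 4) - ln(2x) = 0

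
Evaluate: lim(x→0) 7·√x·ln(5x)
This is a 0·∞ indeterminate form.

Rewrite 0·∞ as a quotient (0/0 or ∞/∞ form), then apply L'Hôpital's rule:
  lim(x→0) 7·√x·ln(5x) = 0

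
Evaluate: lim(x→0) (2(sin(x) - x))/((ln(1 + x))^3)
This is a 0/0 indeterminate form.

Apply L'Hôpital's rule: differentiate numerator and denominator separately.
  f(x) = -2·x + 2·sin(x)   ⇒   f'(x) = 2·cos(x) - 2
  g(x) = ln(x + 1)^3   ⇒   g'(x) = 3·ln(x + 1)^2/(x + 1)
  lim(x→0) f'(x)/g'(x) = lim(x→0) (2·cos(x) - 2)/(3·ln(x + 1)^2/(x + 1))
  = -1/3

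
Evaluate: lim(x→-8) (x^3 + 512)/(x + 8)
This is a standard limit.

Factor or rationalize the expression:
  lim(x→-8) (x^3 + 512)/(x + 8) = 192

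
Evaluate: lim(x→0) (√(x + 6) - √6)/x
This is a standard limit.

Factor or rationalize the expression:
  lim(x→0) (√(x + 6) - √6)/x = sqrt(6)/12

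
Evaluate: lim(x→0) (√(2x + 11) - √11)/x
This is a standard limit.

Factor or rationalize the expression:
  lim(x→0) (√(2x + 11) - √11)/x = sqrt(11)/11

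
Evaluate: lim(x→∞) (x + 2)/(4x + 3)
This is an ∞/∞ indeterminate form.

Apply L'Hôpital's rule: differentiate numerator and denominator separately.
  f(x) = x + 2   ⇒   f'(x) = 1
  g(x) = 4·x + 3   ⇒   g'(x) = 4
  lim(x→∞) f'(x)/g'(x) = lim(x→∞) (1)/(4)
  = 1/4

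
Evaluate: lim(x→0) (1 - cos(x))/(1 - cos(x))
This is a 0/0 indeterminate form.

Apply L'Hôpital's rule: differentiate numerator and denominator separately.
  f(x) = 1 - cos(x)   ⇒   f'(x) = sin(x)
  g(x) = 1 - cos(x)   ⇒   g'(x) = sin(x)
  lim(x→0) f'(x)/g'(x) = lim(x→0) (sin(x))/(sin(x))
  = 1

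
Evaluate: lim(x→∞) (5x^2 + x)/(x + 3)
This is an ∞/∞ indeterminate form.

Apply L'Hôpital's rule: differentiate numerator and denominator separately.
  f(x) = 5·x^2 + x   ⇒   f'(x) = 10·x + 1
  g(x) = x + 3   ⇒   g'(x) = 1
  lim(x→∞) f'(x)/g'(x) = lim(x→∞) (10·x + 1)/(1)
  = ∞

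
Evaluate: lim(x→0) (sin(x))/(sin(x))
This is a 0/0 indeterminate form.

Apply L'Hôpital's rule: differentiate numerator and denominator separately.
  f(x) = sin(x)   ⇒   f'(x) = cos(x)
  g(x) = sin(x)   ⇒   g'(x) = cos(x)
  lim(x→0) f'(x)/g'(x) = lim(x→0) (cos(x))/(cos(x))
  = 1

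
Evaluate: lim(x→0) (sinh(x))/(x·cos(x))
This is a 0/0 indeterminate form.

Apply L'Hôpital's rule: differentiate numerator and denominator separately.
  f(x) = sinh(x)   ⇒   f'(x) = cosh(x)
  g(x) = x·cos(x)   ⇒   g'(x) = -x·sin(x) + cos(x)
  lim(x→0) f'(x)/g'(x) = lim(x→0) (cosh(x))/(-x·sin(x) + cos(x))
  = 1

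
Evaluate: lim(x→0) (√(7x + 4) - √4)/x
This is a standard limit.

Factor or rationalize the expression:
  lim(x→0) (√(7x + 4) - √4)/x = 7/4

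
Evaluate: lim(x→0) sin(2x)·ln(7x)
This is a 0·∞ indeterminate form.

Rewrite 0·∞ as a quotient (0/0 or ∞/∞ form), then apply L'Hôpital's rule:
  lim(x→0) sin(2x)·ln(7x) = 0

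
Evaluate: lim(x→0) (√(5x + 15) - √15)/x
This is a standard limit.

Factor or rationalize the expression:
  lim(x→0) (√(5x + 15) - √15)/x = sqrt(15)/6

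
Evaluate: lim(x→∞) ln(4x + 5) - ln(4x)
This is an ∞-∞ indeterminate form.

Combine fractions or rationalize to convert ∞-∞ to 0/0 form:
  lim(x→∞) ln(4x + 5) - ln(4x) = 0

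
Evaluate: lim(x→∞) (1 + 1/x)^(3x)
This is an exponential indeterminate form.

For exponential indeterminate forms, take the natural log:
  Let L = lim(x→∞) (1 + 1/x)^(3x)
  Then ln(L) = lim(x→∞) [exponent × ln(base)]
  Evaluate using L'Hôpital or standard limits, then exponentiate.
  L = e^(3)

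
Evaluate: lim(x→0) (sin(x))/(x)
This is a 0/0 indeterminate form.

Apply L'Hôpital's rule: differentiate numerator and denominator separately.
  f(x) = sin(x)   ⇒   f'(x) = cos(x)
  g(x) = x   ⇒   g'(x) = 1
  lim(x→0) f'(x)/g'(x) = lim(x→0) (cos(x))/(1)
  = 1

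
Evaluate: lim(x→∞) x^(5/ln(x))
This is an exponential indeterminate form.

For exponential indeterminate forms, take the natural log:
  Let L = lim(x→∞) x^(5/ln(x))
  Then ln(L) = lim(x→∞) [exponent × ln(base)]
  Evaluate using L'Hôpital or standard limits, then exponentiate.
  L = e^(5)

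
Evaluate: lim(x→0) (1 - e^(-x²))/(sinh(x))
This is a 0/0 indeterminate form.

Apply L'Hôpital's rule: differentiate numerator and denominator separately.
  f(x) = 1 - e^(-x^2)   ⇒   f'(x) = 2·x·e^(-x^2)
  g(x) = sinh(x)   ⇒   g'(x) = cosh(x)
  lim(x→0) f'(x)/g'(x) = lim(x→0) (2·x·e^(-x^2))/(cosh(x))
  = 0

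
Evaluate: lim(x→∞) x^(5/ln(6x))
This is an exponential indeterminate form.

For exponential indeterminate forms, take the natural log:
  Let L = lim(x→∞) x^(5/ln(6x))
  Then ln(L) = lim(x→∞) [exponent × ln(base)]
  Evaluate using L'Hôpital or standard limits, then exponentiate.
  L = e^(5)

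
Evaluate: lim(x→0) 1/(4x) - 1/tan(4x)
This is an ∞-∞ indeterminate form.

Combine fractions or rationalize to convert ∞-∞ to 0/0 form:
  lim(x→0) 1/(4x) - 1/tan(4x) = 0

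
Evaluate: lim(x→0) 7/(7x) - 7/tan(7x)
This is an ∞-∞ indeterminate form.

Combine fractions or rationalize to convert ∞-∞ to 0/0 form:
  lim(x→0) 7/(7x) - 7/tan(7x) = 0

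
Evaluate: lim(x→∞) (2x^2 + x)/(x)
This is an ∞/∞ indeterminate form.

Apply L'Hôpital's rule: differentiate numerator and denominator separately.
  f(x) = 2·x^2 + x   ⇒   f'(x) = 4·x + 1
  g(x) = x   ⇒   g'(x) = 1
  lim(x→∞) f'(x)/g'(x) = lim(x→∞) (4·x + 1)/(1)
  = ∞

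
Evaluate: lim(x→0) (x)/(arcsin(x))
This is a 0/0 indeterminate form.

Apply L'Hôpital's rule: differentiate numerator and denominator separately.
  f(x) = x   ⇒   f'(x) = 1
  g(x) = asin(x)   ⇒   g'(x) = 1/sqrt(1 - x^2)
  lim(x→0) f'(x)/g'(x) = lim(x→0) (1)/(1/sqrt(1 - x^2))
  = 1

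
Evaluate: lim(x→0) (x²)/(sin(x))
This is a 0/0 indeterminate form.

Apply L'Hôpital's rule: differentiate numerator and denominator separately.
  f(x) = x^2   ⇒   f'(x) = 2·x
  g(x) = sin(x)   ⇒   g'(x) = cos(x)
  lim(x→0) f'(x)/g'(x) = lim(x→0) (2·x)/(cos(x))
  = 0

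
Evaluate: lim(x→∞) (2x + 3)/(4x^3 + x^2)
This is an ∞/∞ indeterminate form.

Apply L'Hôpital's rule: differentiate numerator and denominator separately.
  f(x) = 2·x + 3   ⇒   f'(x) = 2
  g(x) = 4·x^3 + x^2   ⇒   g'(x) = 12·x^2 + 2·x
  lim(x→∞) f'(x)/g'(x) = lim(x→∞) (2)/(12·x^2 + 2·x)
  = 0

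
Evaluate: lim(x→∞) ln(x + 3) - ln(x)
This is an ∞-∞ indeterminate form.

Combine fractions or rationalize to convert ∞-∞ to 0/0 form:
  lim(x→∞) ln(x + 3) - ln(x) = 0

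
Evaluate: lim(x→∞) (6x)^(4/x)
This is an exponential indeterminate form.

For exponential indeterminate forms, take the natural log:
  Let L = lim(x→∞) (6x)^(4/x)
  Then ln(L) = lim(x→∞) [exponent × ln(base)]
  Evaluate using L'Hôpital or standard limits, then exponentiate.
  L = 1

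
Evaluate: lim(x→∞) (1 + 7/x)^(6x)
This is an exponential indeterminate form.

For exponential indeterminate forms, take the natural log:
  Let L = lim(x→∞) (1 + 7/x)^(6x)
  Then ln(L) = lim(x→∞) [exponent × ln(base)]
  Evaluate using L'Hôpital or standard limits, then exponentiate.
  L = e^(42)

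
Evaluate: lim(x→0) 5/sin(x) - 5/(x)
This is an ∞-∞ indeterminate form.

Combine fractions or rationalize to convert ∞-∞ to 0/0 form:
  lim(x→0) 5/sin(x) - 5/(x) = 0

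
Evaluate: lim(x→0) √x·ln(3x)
This is a 0·∞ indeterminate form.

Rewrite 0·∞ as a quotient (0/0 or ∞/∞ form), then apply L'Hôpital's rule:
  lim(x→0) √x·ln(3x) = 0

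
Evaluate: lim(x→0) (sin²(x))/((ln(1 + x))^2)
This is a 0/0 indeterminate form.

Apply L'Hôpital's rule: differentiate numerator and denominator separately.
  f(x) = sin(x)^2   ⇒   f'(x) = 2·sin(x)·cos(x)
  g(x) = ln(x + 1)^2   ⇒   g'(x) = 2·ln(x + 1)/(x + 1)
  lim(x→0) f'(x)/g'(x) = lim(x→0) (2·sin(x)·cos(x))/(2·ln(x + 1)/(x + 1))
  = 1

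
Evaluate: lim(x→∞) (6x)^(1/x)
This is an exponential indeterminate form.

For exponential indeterminate forms, take the natural log:
  Let L = lim(x→∞) (6x)^(1/x)
  Then ln(L) = lim(x→∞) [exponent × ln(base)]
  Evaluate using L'Hôpital or standard limits, then exponentiate.
  L = 1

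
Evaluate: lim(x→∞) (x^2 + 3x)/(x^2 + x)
This is an ∞/∞ indeterminate form.

Apply L'Hôpital's rule: differentiate numerator and denominator separately.
  f(x) = x^2 + 3·x   ⇒   f'(x) = 2·x + 3
  g(x) = x^2 + x   ⇒   g'(x) = 2·x + 1
  lim(x→∞) f'(x)/g'(x) = lim(x→∞) (2·x + 3)/(2·x + 1)
  = 1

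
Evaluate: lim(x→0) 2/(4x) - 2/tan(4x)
This is an ∞-∞ indeterminate form.

Combine fractions or rationalize to convert ∞-∞ to 0/0 form:
  lim(x→0) 2/(4x) - 2/tan(4x) = 0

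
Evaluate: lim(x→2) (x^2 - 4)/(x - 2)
This is a standard limit.

Factor or rationalize the expression:
  lim(x→2) (x^2 - 4)/(x - 2) = 4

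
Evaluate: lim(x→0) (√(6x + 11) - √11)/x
This is a standard limit.

Factor or rationalize the expression:
  lim(x→0) (√(6x + 11) - √11)/x = 3·sqrt(11)/11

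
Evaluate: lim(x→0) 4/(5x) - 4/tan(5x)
This is an ∞-∞ indeterminate form.

Combine fractions or rationalize to convert ∞-∞ to 0/0 form:
  lim(x→0) 4/(5x) - 4/tan(5x) = 0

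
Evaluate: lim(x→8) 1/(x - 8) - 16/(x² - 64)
This is an ∞-∞ indeterminate form.

Combine fractions or rationalize to convert ∞-∞ to 0/0 form:
  lim(x→8) 1/(x - 8) - 16/(x² - 64) = 1/16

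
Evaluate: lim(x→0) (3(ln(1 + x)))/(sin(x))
This is a 0/0 indeterminate form.

Apply L'Hôpital's rule: differentiate numerator and denominator separately.
  f(x) = 3·ln(x + 1)   ⇒   f'(x) = 3/(x + 1)
  g(x) = sin(x)   ⇒   g'(x) = cos(x)
  lim(x→0) f'(x)/g'(x) = lim(x→0) (3/(x + 1))/(cos(x))
  = 3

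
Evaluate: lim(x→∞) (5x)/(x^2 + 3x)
This is an ∞/∞ indeterminate form.

Apply L'Hôpital's rule: differentiate numerator and denominator separately.
  f(x) = 5·x   ⇒   f'(x) = 5
  g(x) = x^2 + 3·x   ⇒   g'(x) = 2·x + 3
  lim(x→∞) f'(x)/g'(x) = lim(x→∞) (5)/(2·x + 3)
  = 0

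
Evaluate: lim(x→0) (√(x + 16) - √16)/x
This is a standard limit.

Factor or rationalize the expression:
  lim(x→0) (√(x + 16) - √16)/x = 1/8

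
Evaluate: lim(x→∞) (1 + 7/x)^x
This is an exponential indeterminate form.

For exponential indeterminate forms, take the natural log:
  Let L = lim(x→∞) (1 + 7/x)^x
  Then ln(L) = lim(x→∞) [exponent × ln(base)]
  Evaluate using L'Hôpital or standard limits, then exponentiate.
  L = e^(7)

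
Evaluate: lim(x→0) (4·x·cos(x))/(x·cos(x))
This is a 0/0 indeterminate form.

Apply L'Hôpital's rule: differentiate numerator and denominator separately.
  f(x) = 4·x·cos(x)   ⇒   f'(x) = -4·x·sin(x) + 4·cos(x)
  g(x) = x·cos(x)   ⇒   g'(x) = -x·sin(x) + cos(x)
  lim(x→0) f'(x)/g'(x) = lim(x→0) (-4·x·sin(x) + 4·cos(x))/(-x·sin(x) + cos(x))
  = 4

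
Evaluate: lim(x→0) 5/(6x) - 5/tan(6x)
This is an ∞-∞ indeterminate form.

Combine fractions or rationalize to convert ∞-∞ to 0/0 form:
  lim(x→0) 5/(6x) - 5/tan(6x) = 0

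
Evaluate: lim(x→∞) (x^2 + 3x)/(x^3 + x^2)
This is an ∞/∞ indeterminate form.

Apply L'Hôpital's rule: differentiate numerator and denominator separately.
  f(x) = x^2 + 3·x   ⇒   f'(x) = 2·x + 3
  g(x) = x^3 + x^2   ⇒   g'(x) = 3·x^2 + 2·x
  lim(x→∞) f'(x)/g'(x) = lim(x→∞) (2·x + 3)/(3·x^2 + 2·x)
  = 0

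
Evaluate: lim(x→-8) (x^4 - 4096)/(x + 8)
This is a standard limit.

Factor or rationalize the expression:
  lim(x→-8) (x^4 - 4096)/(x + 8) = -2048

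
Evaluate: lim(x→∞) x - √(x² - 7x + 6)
This is an ∞-∞ indeterminate form.

Combine fractions or rationalize to convert ∞-∞ to 0/0 form:
  lim(x→∞) x - √(x² - 7x + 6) = 7/2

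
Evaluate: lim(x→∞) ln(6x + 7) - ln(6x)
This is an ∞-∞ indeterminate form.

Combine fractions or rationalize to convert ∞-∞ to 0/0 form:
  lim(x→∞) ln(6x + 7) - ln(6x) = 0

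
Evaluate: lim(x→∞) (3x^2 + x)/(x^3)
This is an ∞/∞ indeterminate form.

Apply L'Hôpital's rule: differentiate numerator and denominator separately.
  f(x) = 3·x^2 + x   ⇒   f'(x) = 6·x + 1
  g(x) = x^3   ⇒   g'(x) = 3·x^2
  lim(x→∞) f'(x)/g'(x) = lim(x→∞) (6·x + 1)/(3·x^2)
  = 0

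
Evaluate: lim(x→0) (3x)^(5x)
This is an exponential indeterminate form.

For exponential indeterminate forms, take the natural log:
  Let L = lim(x→0) (3x)^(5x)
  Then ln(L) = lim(x→0) [exponent × ln(base)]
  Evaluate using L'Hôpital or standard limits, then exponentiate.
  L = 1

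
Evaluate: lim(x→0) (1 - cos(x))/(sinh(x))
This is a 0/0 indeterminate form.

Apply L'Hôpital's rule: differentiate numerator and denominator separately.
  f(x) = 1 - cos(x)   ⇒   f'(x) = sin(x)
  g(x) = sinh(x)   ⇒   g'(x) = cosh(x)
  lim(x→0) f'(x)/g'(x) = lim(x→0) (sin(x))/(cosh(x))
  = 0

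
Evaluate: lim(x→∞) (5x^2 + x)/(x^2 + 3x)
This is an ∞/∞ indeterminate form.

Apply L'Hôpital's rule: differentiate numerator and denominator separately.
  f(x) = 5·x^2 + x   ⇒   f'(x) = 10·x + 1
  g(x) = x^2 + 3·x   ⇒   g'(x) = 2·x + 3
  lim(x→∞) f'(x)/g'(x) = lim(x→∞) (10·x + 1)/(2·x + 3)
  = 5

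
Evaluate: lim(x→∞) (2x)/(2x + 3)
This is an ∞/∞ indeterminate form.

Apply L'Hôpital's rule: differentiate numerator and denominator separately.
  f(x) = 2·x   ⇒   f'(x) = 2
  g(x) = 2·x + 3   ⇒   g'(x) = 2
  lim(x→∞) f'(x)/g'(x) = lim(x→∞) (2)/(2)
  = 1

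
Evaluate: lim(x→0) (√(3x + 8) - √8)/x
This is a standard limit.

Factor or rationalize the expression:
  lim(x→0) (√(3x + 8) - √8)/x = 3·sqrt(2)/8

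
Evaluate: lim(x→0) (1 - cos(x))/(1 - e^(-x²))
This is a 0/0 indeterminate form.

Apply L'Hôpital's rule: differentiate numerator and denominator separately.
  f(x) = 1 - cos(x)   ⇒   f'(x) = sin(x)
  g(x) = 1 - e^(-x^2)   ⇒   g'(x) = 2·x·e^(-x^2)
  lim(x→0) f'(x)/g'(x) = lim(x→0) (sin(x))/(2·x·e^(-x^2))
  = 1/2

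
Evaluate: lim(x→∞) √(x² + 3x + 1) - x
This is an ∞-∞ indeterminate form.

Combine fractions or rationalize to convert ∞-∞ to 0/0 form:
  lim(x→∞) √(x² + 3x + 1) - x = 3/2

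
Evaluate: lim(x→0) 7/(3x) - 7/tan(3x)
This is an ∞-∞ indeterminate form.

Combine fractions or rationalize to convert ∞-∞ to 0/0 form:
  lim(x→0) 7/(3x) - 7/tan(3x) = 0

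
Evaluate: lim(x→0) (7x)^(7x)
This is an exponential indeterminate form.

For exponential indeterminate forms, take the natural log:
  Let L = lim(x→0) (7x)^(7x)
  Then ln(L) = lim(x→0) [exponent × ln(base)]
  Evaluate using L'Hôpital or standard limits, then exponentiate.
  L = 1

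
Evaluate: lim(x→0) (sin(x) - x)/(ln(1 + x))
This is a 0/0 indeterminate form.

Apply L'Hôpital's rule: differentiate numerator and denominator separately.
  f(x) = -x + sin(x)   ⇒   f'(x) = cos(x) - 1
  g(x) = ln(x + 1)   ⇒   g'(x) = 1/(x + 1)
  lim(x→0) f'(x)/g'(x) = lim(x→0) (cos(x) - 1)/(1/(x + 1))
  = 0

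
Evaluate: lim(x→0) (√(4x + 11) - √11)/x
This is a standard limit.

Factor or rationalize the expression:
  lim(x→0) (√(4x + 11) - √11)/x = 2·sqrt(11)/11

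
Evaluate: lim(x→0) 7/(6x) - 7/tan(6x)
This is an ∞-∞ indeterminate form.

Combine fractions or rationalize to convert ∞-∞ to 0/0 form:
  lim(x→0) 7/(6x) - 7/tan(6x) = 0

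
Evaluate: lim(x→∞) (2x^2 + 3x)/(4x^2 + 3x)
This is an ∞/∞ indeterminate form.

Apply L'Hôpital's rule: differentiate numerator and denominator separately.
  f(x) = 2·x^2 + 3·x   ⇒   f'(x) = 4·x + 3
  g(x) = 4·x^2 + 3·x   ⇒   g'(x) = 8·x + 3
  lim(x→∞) f'(x)/g'(x) = lim(x→∞) (4·x + 3)/(8·x + 3)
  = 1/2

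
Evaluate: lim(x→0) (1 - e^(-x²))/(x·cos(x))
This is a 0/0 indeterminate form.

Apply L'Hôpital's rule: differentiate numerator and denominator separately.
  f(x) = 1 - e^(-x^2)   ⇒   f'(x) = 2·x·e^(-x^2)
  g(x) = x·cos(x)   ⇒   g'(x) = -x·sin(x) + cos(x)
  lim(x→0) f'(x)/g'(x) = lim(x→0) (2·x·e^(-x^2))/(-x·sin(x) + cos(x))
  = 0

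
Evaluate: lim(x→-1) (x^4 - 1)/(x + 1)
This is a standard limit.

Factor or rationalize the expression:
  lim(x→-1) (x^4 - 1)/(x + 1) = -4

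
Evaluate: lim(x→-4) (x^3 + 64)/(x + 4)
This is a standard limit.

Factor or rationalize the expression:
  lim(x→-4) (x^3 + 64)/(x + 4) = 48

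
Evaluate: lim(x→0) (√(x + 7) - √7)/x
This is a standard limit.

Factor or rationalize the expression:
  lim(x→0) (√(x + 7) - √7)/x = sqrt(7)/14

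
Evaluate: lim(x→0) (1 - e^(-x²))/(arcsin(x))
This is a 0/0 indeterminate form.

Apply L'Hôpital's rule: differentiate numerator and denominator separately.
  f(x) = 1 - e^(-x^2)   ⇒   f'(x) = 2·x·e^(-x^2)
  g(x) = asin(x)   ⇒   g'(x) = 1/sqrt(1 - x^2)
  lim(x→0) f'(x)/g'(x) = lim(x→0) (2·x·e^(-x^2))/(1/sqrt(1 - x^2))
  = 0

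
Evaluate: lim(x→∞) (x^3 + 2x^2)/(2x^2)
This is an ∞/∞ indeterminate form.

Apply L'Hôpital's rule: differentiate numerator and denominator separately.
  f(x) = x^3 + 2·x^2   ⇒   f'(x) = 3·x^2 + 4·x
  g(x) = 2·x^2   ⇒   g'(x) = 4·x
  lim(x→∞) f'(x)/g'(x) = lim(x→∞) (3·x^2 + 4·x)/(4·x)
  = ∞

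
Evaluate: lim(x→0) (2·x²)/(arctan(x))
This is a 0/0 indeterminate form.

Apply L'Hôpital's rule: differentiate numerator and denominator separately.
  f(x) = 2·x^2   ⇒   f'(x) = 4·x
  g(x) = atan(x)   ⇒   g'(x) = 1/(x^2 + 1)
  lim(x→0) f'(x)/g'(x) = lim(x→0) (4·x)/(1/(x^2 + 1))
  = 0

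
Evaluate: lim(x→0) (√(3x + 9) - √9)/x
This is a standard limit.

Factor or rationalize the expression:
  lim(x→0) (√(3x + 9) - √9)/x = 1/2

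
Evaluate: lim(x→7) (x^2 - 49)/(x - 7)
This is a standard limit.

Factor or rationalize the expression:
  lim(x→7) (x^2 - 49)/(x - 7) = 14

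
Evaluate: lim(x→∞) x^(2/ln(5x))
This is an exponential indeterminate form.

For exponential indeterminate forms, take the natural log:
  Let L = lim(x→∞) x^(2/ln(5x))
  Then ln(L) = lim(x→∞) [exponent × ln(base)]
  Evaluate using L'Hôpital or standard limits, then exponentiate.
  L = e²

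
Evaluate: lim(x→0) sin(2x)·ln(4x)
This is a 0·∞ indeterminate form.

Rewrite 0·∞ as a quotient (0/0 or ∞/∞ form), then apply L'Hôpital's rule:
  lim(x→0) sin(2x)·ln(4x) = 0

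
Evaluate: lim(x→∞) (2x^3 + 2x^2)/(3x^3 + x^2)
This is an ∞/∞ indeterminate form.

Apply L'Hôpital's rule: differentiate numerator and denominator separately.
  f(x) = 2·x^3 + 2·x^2   ⇒   f'(x) = 6·x^2 + 4·x
  g(x) = 3·x^3 + x^2   ⇒   g'(x) = 9·x^2 + 2·x
  lim(x→∞) f'(x)/g'(x) = lim(x→∞) (6·x^2 + 4·x)/(9·x^2 + 2·x)
  = 2/3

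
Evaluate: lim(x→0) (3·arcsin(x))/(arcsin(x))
This is a 0/0 indeterminate form.

Apply L'Hôpital's rule: differentiate numerator and denominator separately.
  f(x) = 3·asin(x)   ⇒   f'(x) = 3/sqrt(1 - x^2)
  g(x) = asin(x)   ⇒   g'(x) = 1/sqrt(1 - x^2)
  lim(x→0) f'(x)/g'(x) = lim(x→0) (3/sqrt(1 - x^2))/(1/sqrt(1 - x^2))
  = 3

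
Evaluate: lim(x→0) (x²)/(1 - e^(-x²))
This is a 0/0 indeterminate form.

Apply L'Hôpital's rule: differentiate numerator and denominator separately.
  f(x) = x^2   ⇒   f'(x) = 2·x
  g(x) = 1 - e^(-x^2)   ⇒   g'(x) = 2·x·e^(-x^2)
  lim(x→0) f'(x)/g'(x) = lim(x→0) (2·x)/(2·x·e^(-x^2))
  = 1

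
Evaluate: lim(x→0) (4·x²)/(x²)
This is a 0/0 indeterminate form.

Apply L'Hôpital's rule: differentiate numerator and denominator separately.
  f(x) = 4·x^2   ⇒   f'(x) = 8·x
  g(x) = x^2   ⇒   g'(x) = 2·x
  lim(x→0) f'(x)/g'(x) = lim(x→0) (8·x)/(2·x)
  = 4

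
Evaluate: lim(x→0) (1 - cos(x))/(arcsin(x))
This is a 0/0 indeterminate form.

Apply L'Hôpital's rule: differentiate numerator and denominator separately.
  f(x) = 1 - cos(x)   ⇒   f'(x) = sin(x)
  g(x) = asin(x)   ⇒   g'(x) = 1/sqrt(1 - x^2)
  lim(x→0) f'(x)/g'(x) = lim(x→0) (sin(x))/(1/sqrt(1 - x^2))
  = 0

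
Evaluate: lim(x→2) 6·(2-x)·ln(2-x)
This is a 0·∞ indeterminate form.

Rewrite 0·∞ as a quotient (0/0 or ∞/∞ form), then apply L'Hôpital's rule:
  lim(x→2) 6·(2-x)·ln(2-x) = 0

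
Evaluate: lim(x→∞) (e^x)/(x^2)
This is an ∞/∞ indeterminate form.

Apply L'Hôpital's rule: differentiate numerator and denominator separately.
  f(x) = e^(x)   ⇒   f'(x) = e^(x)
  g(x) = x^2   ⇒   g'(x) = 2·x
  lim(x→∞) f'(x)/g'(x) = lim(x→∞) (e^(x))/(2·x)
  = ∞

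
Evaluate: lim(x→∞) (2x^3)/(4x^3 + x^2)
This is an ∞/∞ indeterminate form.

Apply L'Hôpital's rule: differentiate numerator and denominator separately.
  f(x) = 2·x^3   ⇒   f'(x) = 6·x^2
  g(x) = 4·x^3 + x^2   ⇒   g'(x) = 12·x^2 + 2·x
  lim(x→∞) f'(x)/g'(x) = lim(x→∞) (6·x^2)/(12·x^2 + 2·x)
  = 1/2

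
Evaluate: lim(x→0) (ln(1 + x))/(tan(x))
This is a 0/0 indeterminate form.

Apply L'Hôpital's rule: differentiate numerator and denominator separately.
  f(x) = ln(x + 1)   ⇒   f'(x) = 1/(x + 1)
  g(x) = tan(x)   ⇒   g'(x) = tan(x)^2 + 1
  lim(x→0) f'(x)/g'(x) = lim(x→0) (1/(x + 1))/(tan(x)^2 + 1)
  = 1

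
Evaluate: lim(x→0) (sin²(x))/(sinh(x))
This is a 0/0 indeterminate form.

Apply L'Hôpital's rule: differentiate numerator and denominator separately.
  f(x) = sin(x)^2   ⇒   f'(x) = 2·sin(x)·cos(x)
  g(x) = sinh(x)   ⇒   g'(x) = cosh(x)
  lim(x→0) f'(x)/g'(x) = lim(x→0) (2·sin(x)·cos(x))/(cosh(x))
  = 0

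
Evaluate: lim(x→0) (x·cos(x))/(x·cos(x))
This is a 0/0 indeterminate form.

Apply L'Hôpital's rule: differentiate numerator and denominator separately.
  f(x) = x·cos(x)   ⇒   f'(x) = -x·sin(x) + cos(x)
  g(x) = x·cos(x)   ⇒   g'(x) = -x·sin(x) + cos(x)
  lim(x→0) f'(x)/g'(x) = lim(x→0) (-x·sin(x) + cos(x))/(-x·sin(x) + cos(x))
  = 1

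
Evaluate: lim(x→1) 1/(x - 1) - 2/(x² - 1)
This is an ∞-∞ indeterminate form.

Combine fractions or rationalize to convert ∞-∞ to 0/0 form:
  lim(x→1) 1/(x - 1) - 2/(x² - 1) = 1/2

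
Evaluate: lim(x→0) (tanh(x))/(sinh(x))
This is a 0/0 indeterminate form.

Apply L'Hôpital's rule: differentiate numerator and denominator separately.
  f(x) = tanh(x)   ⇒   f'(x) = 1 - tanh(x)^2
  g(x) = sinh(x)   ⇒   g'(x) = cosh(x)
  lim(x→0) f'(x)/g'(x) = lim(x→0) (1 - tanh(x)^2)/(cosh(x))
  = 1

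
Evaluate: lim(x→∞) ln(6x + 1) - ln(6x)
This is an ∞-∞ indeterminate form.

Combine fractions or rationalize to convert ∞-∞ to 0/0 form:
  lim(x→∞) ln(6x + 1) - ln(6x) = 0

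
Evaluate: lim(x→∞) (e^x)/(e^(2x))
This is an ∞/∞ indeterminate form.

Apply L'Hôpital's rule: differentiate numerator and denominator separately.
  f(x) = e^(x)   ⇒   f'(x) = e^(x)
  g(x) = e^(2·x)   ⇒   g'(x) = 2·e^(2·x)
  lim(x→∞) f'(x)/g'(x) = lim(x→∞) (e^(x))/(2·e^(2·x))
  = 0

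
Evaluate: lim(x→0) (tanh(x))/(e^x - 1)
This is a 0/0 indeterminate form.

Apply L'Hôpital's rule: differentiate numerator and denominator separately.
  f(x) = tanh(x)   ⇒   f'(x) = 1 - tanh(x)^2
  g(x) = e^(x) - 1   ⇒   g'(x) = e^(x)
  lim(x→0) f'(x)/g'(x) = lim(x→0) (1 - tanh(x)^2)/(e^(x))
  = 1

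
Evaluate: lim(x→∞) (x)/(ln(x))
This is an ∞/∞ indeterminate form.

Apply L'Hôpital's rule: differentiate numerator and denominator separately.
  f(x) = x   ⇒   f'(x) = 1
  g(x) = ln(x)   ⇒   g'(x) = 1/x
  lim(x→∞) f'(x)/g'(x) = lim(x→∞) (1)/(1/x)
  = ∞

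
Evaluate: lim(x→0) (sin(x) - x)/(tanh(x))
This is a 0/0 indeterminate form.

Apply L'Hôpital's rule: differentiate numerator and denominator separately.
  f(x) = -x + sin(x)   ⇒   f'(x) = cos(x) - 1
  g(x) = tanh(x)   ⇒   g'(x) = 1 - tanh(x)^2
  lim(x→0) f'(x)/g'(x) = lim(x→0) (cos(x) - 1)/(1 - tanh(x)^2)
  = 0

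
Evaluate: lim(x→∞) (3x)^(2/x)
This is an exponential indeterminate form.

For exponential indeterminate forms, take the natural log:
  Let L = lim(x→∞) (3x)^(2/x)
  Then ln(L) = lim(x→∞) [exponent × ln(base)]
  Evaluate using L'Hôpital or standard limits, then exponentiate.
  L = 1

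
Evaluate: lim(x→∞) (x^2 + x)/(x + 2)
This is an ∞/∞ indeterminate form.

Apply L'Hôpital's rule: differentiate numerator and denominator separately.
  f(x) = x^2 + x   ⇒   f'(x) = 2·x + 1
  g(x) = x + 2   ⇒   g'(x) = 1
  lim(x→∞) f'(x)/g'(x) = lim(x→∞) (2·x + 1)/(1)
  = ∞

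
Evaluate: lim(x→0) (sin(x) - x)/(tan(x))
This is a 0/0 indeterminate form.

Apply L'Hôpital's rule: differentiate numerator and denominator separately.
  f(x) = -x + sin(x)   ⇒   f'(x) = cos(x) - 1
  g(x) = tan(x)   ⇒   g'(x) = tan(x)^2 + 1
  lim(x→0) f'(x)/g'(x) = lim(x→0) (cos(x) - 1)/(tan(x)^2 + 1)
  = 0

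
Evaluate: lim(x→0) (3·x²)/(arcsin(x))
This is a 0/0 indeterminate form.

Apply L'Hôpital's rule: differentiate numerator and denominator separately.
  f(x) = 3·x^2   ⇒   f'(x) = 6·x
  g(x) = asin(x)   ⇒   g'(x) = 1/sqrt(1 - x^2)
  lim(x→0) f'(x)/g'(x) = lim(x→0) (6·x)/(1/sqrt(1 - x^2))
  = 0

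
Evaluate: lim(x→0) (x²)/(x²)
This is a 0/0 indeterminate form.

Apply L'Hôpital's rule: differentiate numerator and denominator separately.
  f(x) = x^2   ⇒   f'(x) = 2·x
  g(x) = x^2   ⇒   g'(x) = 2·x
  lim(x→0) f'(x)/g'(x) = lim(x→0) (2·x)/(2·x)
  = 1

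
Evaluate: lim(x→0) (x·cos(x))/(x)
This is a 0/0 indeterminate form.

Apply L'Hôpital's rule: differentiate numerator and denominator separately.
  f(x) = x·cos(x)   ⇒   f'(x) = -x·sin(x) + cos(x)
  g(x) = x   ⇒   g'(x) = 1
  lim(x→0) f'(x)/g'(x) = lim(x→0) (-x·sin(x) + cos(x))/(1)
  = 1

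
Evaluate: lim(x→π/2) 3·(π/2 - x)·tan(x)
This is a 0·∞ indeterminate form.

Rewrite 0·∞ as a quotient (0/0 or ∞/∞ form), then apply L'Hôpital's rule:
  lim(x→π/2) 3·(π/2 - x)·tan(x) = 3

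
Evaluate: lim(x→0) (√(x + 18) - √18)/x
This is a standard limit.

Factor or rationalize the expression:
  lim(x→0) (√(x + 18) - √18)/x = sqrt(2)/12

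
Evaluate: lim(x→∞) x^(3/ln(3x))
This is an exponential indeterminate form.

For exponential indeterminate forms, take the natural log:
  Let L = lim(x→∞) x^(3/ln(3x))
  Then ln(L) = lim(x→∞) [exponent × ln(base)]
  Evaluate using L'Hôpital or standard limits, then exponentiate.
  L = e^(3)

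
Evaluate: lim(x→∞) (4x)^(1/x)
This is an exponential indeterminate form.

For exponential indeterminate forms, take the natural log:
  Let L = lim(x→∞) (4x)^(1/x)
  Then ln(L) = lim(x→∞) [exponent × ln(base)]
  Evaluate using L'Hôpital or standard limits, then exponentiate.
  L = 1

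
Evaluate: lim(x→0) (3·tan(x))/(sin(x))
This is a 0/0 indeterminate form.

Apply L'Hôpital's rule: differentiate numerator and denominator separately.
  f(x) = 3·tan(x)   ⇒   f'(x) = 3·tan(x)^2 + 3
  g(x) = sin(x)   ⇒   g'(x) = cos(x)
  lim(x→0) f'(x)/g'(x) = lim(x→0) (3·tan(x)^2 + 3)/(cos(x))
  = 3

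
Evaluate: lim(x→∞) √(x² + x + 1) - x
This is an ∞-∞ indeterminate form.

Combine fractions or rationalize to convert ∞-∞ to 0/0 form:
  lim(x→∞) √(x² + x + 1) - x = 1/2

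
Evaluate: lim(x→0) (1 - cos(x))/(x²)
This is a 0/0 indeterminate form.

Apply L'Hôpital's rule: differentiate numerator and denominator separately.
  f(x) = 1 - cos(x)   ⇒   f'(x) = sin(x)
  g(x) = x^2   ⇒   g'(x) = 2·x
  lim(x→0) f'(x)/g'(x) = lim(x→0) (sin(x))/(2·x)
  = 1/2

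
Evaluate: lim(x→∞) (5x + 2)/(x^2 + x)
This is an ∞/∞ indeterminate form.

Apply L'Hôpital's rule: differentiate numerator and denominator separately.
  f(x) = 5·x + 2   ⇒   f'(x) = 5
  g(x) = x^2 + x   ⇒   g'(x) = 2·x + 1
  lim(x→∞) f'(x)/g'(x) = lim(x→∞) (5)/(2·x + 1)
  = 0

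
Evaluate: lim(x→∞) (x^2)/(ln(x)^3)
This is an ∞/∞ indeterminate form.

Apply L'Hôpital's rule: differentiate numerator and denominator separately.
  f(x) = x^2   ⇒   f'(x) = 2·x
  g(x) = ln(x)^3   ⇒   g'(x) = 3·ln(x)^2/x
  lim(x→∞) f'(x)/g'(x) = lim(x→∞) (2·x)/(3·ln(x)^2/x)
  = ∞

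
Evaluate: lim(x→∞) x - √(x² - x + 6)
This is an ∞-∞ indeterminate form.

Combine fractions or rationalize to convert ∞-∞ to 0/0 form:
  lim(x→∞) x - √(x² - x + 6) = 1/2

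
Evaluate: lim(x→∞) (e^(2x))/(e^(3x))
This is an ∞/∞ indeterminate form.

Apply L'Hôpital's rule: differentiate numerator and denominator separately.
  f(x) = e^(2·x)   ⇒   f'(x) = 2·e^(2·x)
  g(x) = e^(3·x)   ⇒   g'(x) = 3·e^(3·x)
  lim(x→∞) f'(x)/g'(x) = lim(x→∞) (2·e^(2·x))/(3·e^(3·x))
  = 0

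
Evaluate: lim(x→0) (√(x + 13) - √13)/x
This is a standard limit.

Factor or rationalize the expression:
  lim(x→0) (√(x + 13) - √13)/x = sqrt(13)/26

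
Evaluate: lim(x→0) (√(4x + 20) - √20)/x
This is a standard limit.

Factor or rationalize the expression:
  lim(x→0) (√(4x + 20) - √20)/x = sqrt(5)/5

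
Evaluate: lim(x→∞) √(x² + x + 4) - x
This is an ∞-∞ indeterminate form.

Combine fractions or rationalize to convert ∞-∞ to 0/0 form:
  lim(x→∞) √(x² + x + 4) - x = 1/2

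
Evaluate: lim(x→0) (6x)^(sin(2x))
This is an exponential indeterminate form.

For exponential indeterminate forms, take the natural log:
  Let L = lim(x→0) (6x)^(sin(2x))
  Then ln(L) = lim(x→0) [exponent × ln(base)]
  Evaluate using L'Hôpital or standard limits, then exponentiate.
  L = 1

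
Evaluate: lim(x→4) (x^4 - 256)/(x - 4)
This is a standard limit.

Factor or rationalize the expression:
  lim(x→4) (x^4 - 256)/(x - 4) = 256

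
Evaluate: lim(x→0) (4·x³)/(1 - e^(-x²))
This is a 0/0 indeterminate form.

Apply L'Hôpital's rule: differentiate numerator and denominator separately.
  f(x) = 4·x^3   ⇒   f'(x) = 12·x^2
  g(x) = 1 - e^(-x^2)   ⇒   g'(x) = 2·x·e^(-x^2)
  lim(x→0) f'(x)/g'(x) = lim(x→0) (12·x^2)/(2·x·e^(-x^2))
  = 0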